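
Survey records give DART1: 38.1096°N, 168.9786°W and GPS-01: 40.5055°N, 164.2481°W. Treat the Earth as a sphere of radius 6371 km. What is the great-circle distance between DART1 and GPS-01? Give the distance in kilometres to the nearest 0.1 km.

486.3 km

Δφ = 2.3959°,  Δλ = 4.7305°
a = sin²(Δφ/2) + cos φ₁ cos φ₂ sin²(Δλ/2) = 0.001456
c = 2·arcsin(√a) = 0.076335 rad = 4.3737°
d = R·c = 6371 × 0.076335 = 486.3 km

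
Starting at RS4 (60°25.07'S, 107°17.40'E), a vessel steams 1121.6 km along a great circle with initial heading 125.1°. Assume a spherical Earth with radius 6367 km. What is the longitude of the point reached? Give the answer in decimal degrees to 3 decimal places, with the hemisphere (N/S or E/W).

RS4: φ = -60.41783°, λ = +107.29000°
δ = d/R = 1121.6/6367 = 0.176158 rad
φ₂ = arcsin(sin φ₁ cos δ + cos φ₁ sin δ cos θ)
   = arcsin(-0.86965·0.98452 + 0.49367·0.17525·-0.57501) = -64.94975°
λ₂ = λ₁ + atan2(sin θ sin δ cos φ₁, cos δ − sin φ₁ sin φ₂) = 127.08333°

127.083°E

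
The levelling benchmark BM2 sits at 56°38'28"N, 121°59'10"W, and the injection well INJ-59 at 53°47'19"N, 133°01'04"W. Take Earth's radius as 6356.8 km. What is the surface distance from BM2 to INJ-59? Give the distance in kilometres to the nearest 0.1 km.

765.5 km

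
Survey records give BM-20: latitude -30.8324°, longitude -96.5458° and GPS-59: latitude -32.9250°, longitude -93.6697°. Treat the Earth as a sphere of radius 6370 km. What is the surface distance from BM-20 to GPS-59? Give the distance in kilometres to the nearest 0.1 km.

Δφ = -2.0926°,  Δλ = 2.8761°
a = sin²(Δφ/2) + cos φ₁ cos φ₂ sin²(Δλ/2) = 0.000787
c = 2·arcsin(√a) = 0.056128 rad = 3.2159°
d = R·c = 6370 × 0.056128 = 357.5 km

357.5 km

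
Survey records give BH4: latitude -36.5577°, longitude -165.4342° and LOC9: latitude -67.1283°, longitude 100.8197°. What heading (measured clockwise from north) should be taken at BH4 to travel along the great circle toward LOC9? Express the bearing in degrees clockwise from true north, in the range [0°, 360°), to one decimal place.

Δλ = -93.7461°
y = sin Δλ · cos φ₂ = -0.387838
x = cos φ₁ sin φ₂ − sin φ₁ cos φ₂ cos Δλ = -0.755229
θ = atan2(y, x) = -152.8178° → 207.1822° (mod 360°)

207.2°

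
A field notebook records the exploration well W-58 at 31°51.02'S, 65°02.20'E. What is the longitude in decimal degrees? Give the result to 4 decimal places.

65.0367°E

65° + 2.20′/60 = 65 + 0.03667 = 65.0367°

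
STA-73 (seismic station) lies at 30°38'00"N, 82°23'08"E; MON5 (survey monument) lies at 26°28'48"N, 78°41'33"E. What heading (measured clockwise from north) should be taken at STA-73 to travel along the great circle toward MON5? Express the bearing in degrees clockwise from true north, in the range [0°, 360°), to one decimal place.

STA-73: φ = +30.63333°, λ = +82.38556°
MON5: φ = +26.48000°, λ = +78.69250°
Δλ = -3.6931°
y = sin Δλ · cos φ₂ = -0.057654
x = cos φ₁ sin φ₂ − sin φ₁ cos φ₂ cos Δλ = -0.071479
θ = atan2(y, x) = -141.1107° → 218.8893° (mod 360°)

218.9°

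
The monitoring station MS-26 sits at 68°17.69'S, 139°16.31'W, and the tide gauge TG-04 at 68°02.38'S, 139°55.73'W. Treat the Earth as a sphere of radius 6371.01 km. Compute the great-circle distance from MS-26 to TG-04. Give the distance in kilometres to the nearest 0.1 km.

39.3 km

MS-26: φ = -68.29483°, λ = -139.27183°
TG-04: φ = -68.03967°, λ = -139.92883°
Δφ = 0.2552°,  Δλ = -0.6570°
a = sin²(Δφ/2) + cos φ₁ cos φ₂ sin²(Δλ/2) = 0.000010
c = 2·arcsin(√a) = 0.006166 rad = 0.3533°
d = R·c = 6371.01 × 0.006166 = 39.3 km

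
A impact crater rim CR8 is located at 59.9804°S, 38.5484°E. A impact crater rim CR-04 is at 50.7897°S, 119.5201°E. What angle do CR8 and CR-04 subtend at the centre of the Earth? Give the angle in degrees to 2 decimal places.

43.90°

Δφ = 9.1907°,  Δλ = 80.9717°
a = sin²(Δφ/2) + cos φ₁ cos φ₂ sin²(Δλ/2) = 0.139740
c = 2·arcsin(√a) = 0.766243 rad = 43.9025°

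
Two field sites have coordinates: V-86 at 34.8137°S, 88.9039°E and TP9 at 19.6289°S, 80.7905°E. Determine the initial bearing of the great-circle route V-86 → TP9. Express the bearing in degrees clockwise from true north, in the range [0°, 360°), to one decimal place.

Δλ = -8.1134°
y = sin Δλ · cos φ₂ = -0.132931
x = cos φ₁ sin φ₂ − sin φ₁ cos φ₂ cos Δλ = 0.256551
θ = atan2(y, x) = -27.3908° → 332.6092° (mod 360°)

332.6°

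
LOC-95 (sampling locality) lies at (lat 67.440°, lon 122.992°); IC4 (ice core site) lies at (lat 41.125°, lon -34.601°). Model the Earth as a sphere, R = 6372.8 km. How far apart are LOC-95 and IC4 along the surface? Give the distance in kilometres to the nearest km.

Δφ = -26.3150°,  Δλ = -157.5930°
a = sin²(Δφ/2) + cos φ₁ cos φ₂ sin²(Δλ/2) = 0.329900
c = 2·arcsin(√a) = 1.223667 rad = 70.1110°
d = R·c = 6372.8 × 1.223667 = 7798.2 km

7798 km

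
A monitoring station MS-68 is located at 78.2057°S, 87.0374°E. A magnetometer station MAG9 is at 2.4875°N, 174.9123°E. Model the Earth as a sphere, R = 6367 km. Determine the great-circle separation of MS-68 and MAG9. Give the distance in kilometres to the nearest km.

10224 km

Δφ = 80.6932°,  Δλ = 87.8749°
a = sin²(Δφ/2) + cos φ₁ cos φ₂ sin²(Δλ/2) = 0.517456
c = 2·arcsin(√a) = 1.605716 rad = 92.0008°
d = R·c = 6367 × 1.605716 = 10223.6 km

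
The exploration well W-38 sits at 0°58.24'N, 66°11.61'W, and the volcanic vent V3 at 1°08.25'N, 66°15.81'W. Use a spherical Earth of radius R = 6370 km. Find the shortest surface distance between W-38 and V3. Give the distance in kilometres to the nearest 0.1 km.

W-38: φ = +0.97067°, λ = -66.19350°
V3: φ = +1.13750°, λ = -66.26350°
Δφ = 0.1668°,  Δλ = -0.0700°
a = sin²(Δφ/2) + cos φ₁ cos φ₂ sin²(Δλ/2) = 0.000002
c = 2·arcsin(√a) = 0.003158 rad = 0.1809°
d = R·c = 6370 × 0.003158 = 20.1 km

20.1 km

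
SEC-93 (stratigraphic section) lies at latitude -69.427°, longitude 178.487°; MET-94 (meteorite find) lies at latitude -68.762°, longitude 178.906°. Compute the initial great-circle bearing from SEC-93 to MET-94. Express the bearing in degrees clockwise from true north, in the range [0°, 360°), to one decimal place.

Δλ = 0.4190°
y = sin Δλ · cos φ₂ = 0.002649
x = cos φ₁ sin φ₂ − sin φ₁ cos φ₂ cos Δλ = 0.011597
θ = atan2(y, x) = 12.8669° → 12.8669° (mod 360°)

12.9°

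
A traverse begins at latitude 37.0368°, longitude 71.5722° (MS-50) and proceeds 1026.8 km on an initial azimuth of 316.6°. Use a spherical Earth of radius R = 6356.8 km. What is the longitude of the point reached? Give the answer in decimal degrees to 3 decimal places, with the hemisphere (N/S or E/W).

62.817°E

δ = d/R = 1026.8/6356.8 = 0.161528 rad
φ₂ = arcsin(sin φ₁ cos δ + cos φ₁ sin δ cos θ)
   = arcsin(0.60233·0.98698 + 0.79825·0.16083·0.72657) = 43.45340°
λ₂ = λ₁ + atan2(sin θ sin δ cos φ₁, cos δ − sin φ₁ sin φ₂) = 62.81659°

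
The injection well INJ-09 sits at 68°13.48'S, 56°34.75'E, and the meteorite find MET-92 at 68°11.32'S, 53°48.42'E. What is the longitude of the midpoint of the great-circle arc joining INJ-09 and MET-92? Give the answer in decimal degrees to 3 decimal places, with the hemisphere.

55.192°E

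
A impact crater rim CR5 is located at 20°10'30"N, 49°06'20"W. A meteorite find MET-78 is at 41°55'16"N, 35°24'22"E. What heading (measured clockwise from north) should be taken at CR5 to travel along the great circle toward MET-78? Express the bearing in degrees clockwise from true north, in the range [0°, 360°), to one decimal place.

50.9°

CR5: φ = +20.17500°, λ = -49.10556°
MET-78: φ = +41.92111°, λ = +35.40611°
Δλ = 84.5117°
y = sin Δλ · cos φ₂ = 0.740654
x = cos φ₁ sin φ₂ − sin φ₁ cos φ₂ cos Δλ = 0.602570
θ = atan2(y, x) = 50.8694° → 50.8694° (mod 360°)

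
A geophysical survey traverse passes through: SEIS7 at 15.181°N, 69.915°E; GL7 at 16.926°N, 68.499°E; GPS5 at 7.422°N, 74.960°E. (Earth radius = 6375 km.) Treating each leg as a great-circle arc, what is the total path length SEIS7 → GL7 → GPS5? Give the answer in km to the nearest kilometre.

1515 km

SEIS7→GL7: c = 0.038621 rad, d = 246.21 km
GL7→GPS5: c = 0.199081 rad, d = 1269.14 km
Total = 246.21 + 1269.14 = 1515.35 km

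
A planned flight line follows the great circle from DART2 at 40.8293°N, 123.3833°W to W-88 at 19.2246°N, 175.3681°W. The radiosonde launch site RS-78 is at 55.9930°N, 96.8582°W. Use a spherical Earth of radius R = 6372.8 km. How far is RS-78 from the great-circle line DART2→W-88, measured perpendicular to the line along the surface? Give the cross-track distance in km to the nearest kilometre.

δ₁₃ = central angle DART2→RS-78 = 0.401089 rad  (haversine)
θ₁₃ = bearing DART2→RS-78 = 39.774°,  θ₁₂ = bearing DART2→W-88 = 260.008°
dₓₜ = R·arcsin(sin δ₁₃ · sin(θ₁₃ − θ₁₂)) = 6372.8·arcsin(0.39042·sin(-220.235°)) = 1624.638 km
|dₓₜ| = 1624.638 km

1625 km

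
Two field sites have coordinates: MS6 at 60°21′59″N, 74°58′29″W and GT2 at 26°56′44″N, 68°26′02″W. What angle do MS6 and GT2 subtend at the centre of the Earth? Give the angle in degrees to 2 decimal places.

MS6: φ = +60.36639°, λ = -74.97472°
GT2: φ = +26.94556°, λ = -68.43389°
Δφ = -33.4208°,  Δλ = 6.5408°
a = sin²(Δφ/2) + cos φ₁ cos φ₂ sin²(Δλ/2) = 0.084111
c = 2·arcsin(√a) = 0.588492 rad = 33.7181°

33.72°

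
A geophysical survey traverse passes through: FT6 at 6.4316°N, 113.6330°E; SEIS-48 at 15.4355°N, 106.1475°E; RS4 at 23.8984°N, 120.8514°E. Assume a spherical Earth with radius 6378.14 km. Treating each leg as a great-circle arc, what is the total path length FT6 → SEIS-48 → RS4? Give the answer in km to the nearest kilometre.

3098 km

FT6→SEIS-48: c = 0.202759 rad, d = 1293.23 km
SEIS-48→RS4: c = 0.282901 rad, d = 1804.38 km
Total = 1293.23 + 1804.38 = 3097.61 km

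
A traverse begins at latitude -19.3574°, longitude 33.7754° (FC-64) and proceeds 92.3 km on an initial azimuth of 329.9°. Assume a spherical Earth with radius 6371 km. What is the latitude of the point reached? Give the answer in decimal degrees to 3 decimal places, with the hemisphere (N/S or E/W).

18.639°S

δ = d/R = 92.3/6371 = 0.014488 rad
φ₂ = arcsin(sin φ₁ cos δ + cos φ₁ sin δ cos θ)
   = arcsin(-0.33146·0.99990 + 0.94347·0.01449·0.86515) = -18.63874°
λ₂ = λ₁ + atan2(sin θ sin δ cos φ₁, cos δ − sin φ₁ sin φ₂) = 33.33608°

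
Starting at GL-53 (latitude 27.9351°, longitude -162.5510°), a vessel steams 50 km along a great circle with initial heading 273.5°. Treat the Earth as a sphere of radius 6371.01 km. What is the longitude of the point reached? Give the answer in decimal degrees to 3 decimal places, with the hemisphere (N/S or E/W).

163.059°W

δ = d/R = 50/6371.01 = 0.007848 rad
φ₂ = arcsin(sin φ₁ cos δ + cos φ₁ sin δ cos θ)
   = arcsin(0.46847·0.99997 + 0.88348·0.00785·0.06105) = 27.96162°
λ₂ = λ₁ + atan2(sin θ sin δ cos φ₁, cos δ − sin φ₁ sin φ₂) = -163.05914°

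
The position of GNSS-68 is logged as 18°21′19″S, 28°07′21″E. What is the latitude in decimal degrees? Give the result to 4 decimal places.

18° + 21′/60 + 19″/3600 = 18 + 0.35000 + 0.00528 = 18.3553°

18.3553°S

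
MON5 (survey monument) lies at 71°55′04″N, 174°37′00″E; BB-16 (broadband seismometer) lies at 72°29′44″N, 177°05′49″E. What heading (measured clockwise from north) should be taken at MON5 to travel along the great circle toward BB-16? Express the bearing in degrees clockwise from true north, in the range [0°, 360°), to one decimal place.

MON5: φ = +71.91778°, λ = +174.61667°
BB-16: φ = +72.49556°, λ = +177.09694°
Δλ = 2.4803°
y = sin Δλ · cos φ₂ = 0.013016
x = cos φ₁ sin φ₂ − sin φ₁ cos φ₂ cos Δλ = 0.010352
θ = atan2(y, x) = 51.5051° → 51.5051° (mod 360°)

51.5°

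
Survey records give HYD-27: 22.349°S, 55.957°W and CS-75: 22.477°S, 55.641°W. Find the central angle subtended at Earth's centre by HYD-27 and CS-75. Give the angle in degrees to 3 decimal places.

Δφ = -0.1280°,  Δλ = 0.3160°
a = sin²(Δφ/2) + cos φ₁ cos φ₂ sin²(Δλ/2) = 0.000008
c = 2·arcsin(√a) = 0.005567 rad = 0.3189°

0.319°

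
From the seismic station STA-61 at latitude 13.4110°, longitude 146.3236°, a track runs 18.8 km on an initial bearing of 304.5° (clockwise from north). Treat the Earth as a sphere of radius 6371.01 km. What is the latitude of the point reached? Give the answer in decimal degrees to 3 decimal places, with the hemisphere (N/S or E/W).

δ = d/R = 18.8/6371.01 = 0.002951 rad
φ₂ = arcsin(sin φ₁ cos δ + cos φ₁ sin δ cos θ)
   = arcsin(0.23193·1.00000 + 0.97273·0.00295·0.56641) = 13.50672°
λ₂ = λ₁ + atan2(sin θ sin δ cos φ₁, cos δ − sin φ₁ sin φ₂) = 146.18030°

13.507°N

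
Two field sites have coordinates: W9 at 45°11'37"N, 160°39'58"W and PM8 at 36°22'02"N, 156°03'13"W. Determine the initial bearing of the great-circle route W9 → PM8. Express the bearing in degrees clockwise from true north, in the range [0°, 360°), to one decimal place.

W9: φ = +45.19361°, λ = -160.66611°
PM8: φ = +36.36722°, λ = -156.05361°
Δλ = 4.6125°
y = sin Δλ · cos φ₂ = 0.064754
x = cos φ₁ sin φ₂ − sin φ₁ cos φ₂ cos Δλ = -0.151591
θ = atan2(y, x) = 156.8696° → 156.8696° (mod 360°)

156.9°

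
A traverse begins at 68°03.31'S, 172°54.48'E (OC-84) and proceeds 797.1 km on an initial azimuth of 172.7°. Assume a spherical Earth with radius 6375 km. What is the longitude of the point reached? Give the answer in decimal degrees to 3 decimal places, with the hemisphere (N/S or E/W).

OC-84: φ = -68.05517°, λ = +172.90800°
δ = d/R = 797.1/6375 = 0.125035 rad
φ₂ = arcsin(sin φ₁ cos δ + cos φ₁ sin δ cos θ)
   = arcsin(-0.92754·0.99219 + 0.37371·0.12471·-0.99189) = -75.13456°
λ₂ = λ₁ + atan2(sin θ sin δ cos φ₁, cos δ − sin φ₁ sin φ₂) = 176.44922°

176.449°E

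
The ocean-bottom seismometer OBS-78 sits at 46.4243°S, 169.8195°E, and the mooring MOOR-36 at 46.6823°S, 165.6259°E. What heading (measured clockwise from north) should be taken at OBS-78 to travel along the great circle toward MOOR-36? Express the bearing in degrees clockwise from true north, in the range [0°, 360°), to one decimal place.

Δλ = -4.1936°
y = sin Δλ · cos φ₂ = -0.050168
x = cos φ₁ sin φ₂ − sin φ₁ cos φ₂ cos Δλ = -0.005834
θ = atan2(y, x) = -96.6326° → 263.3674° (mod 360°)

263.4°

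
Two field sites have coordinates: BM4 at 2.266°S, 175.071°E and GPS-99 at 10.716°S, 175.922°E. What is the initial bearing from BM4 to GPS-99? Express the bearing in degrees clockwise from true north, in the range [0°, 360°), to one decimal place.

Δλ = 0.8510°
y = sin Δλ · cos φ₂ = 0.014593
x = cos φ₁ sin φ₂ − sin φ₁ cos φ₂ cos Δλ = -0.146951
θ = atan2(y, x) = 174.3287° → 174.3287° (mod 360°)

174.3°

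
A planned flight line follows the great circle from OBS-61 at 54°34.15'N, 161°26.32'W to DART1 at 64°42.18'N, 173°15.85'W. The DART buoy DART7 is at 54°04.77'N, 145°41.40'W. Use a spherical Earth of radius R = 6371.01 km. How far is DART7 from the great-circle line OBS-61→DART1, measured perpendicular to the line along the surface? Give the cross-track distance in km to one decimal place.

OBS-61: φ = +54.56917°, λ = -161.43867°
DART1: φ = +64.70300°, λ = -173.26417°
DART7: φ = +54.07950°, λ = -145.69000°
δ₁₃ = central angle OBS-61→DART7 = 0.160192 rad  (haversine)
θ₁₃ = bearing OBS-61→DART7 = 86.622°,  θ₁₂ = bearing OBS-61→DART1 = 334.469°
dₓₜ = R·arcsin(sin δ₁₃ · sin(θ₁₃ − θ₁₂)) = 6371.01·arcsin(0.15951·sin(-247.847°)) = 944.664 km
|dₓₜ| = 944.664 km

944.7 km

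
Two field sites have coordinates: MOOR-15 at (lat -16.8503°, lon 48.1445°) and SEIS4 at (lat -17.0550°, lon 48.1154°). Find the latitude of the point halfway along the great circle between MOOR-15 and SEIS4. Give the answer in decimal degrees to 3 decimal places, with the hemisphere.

16.953°S

Bx = cos φ₂ cos Δλ = 0.956024,  By = cos φ₂ sin Δλ = -0.000486
φₘ = atan2(sin φ₁ + sin φ₂, √((cos φ₁ + Bx)² + By²)) = -16.95265°
λₘ = λ₁ + atan2(By, cos φ₁ + Bx) = 48.12996°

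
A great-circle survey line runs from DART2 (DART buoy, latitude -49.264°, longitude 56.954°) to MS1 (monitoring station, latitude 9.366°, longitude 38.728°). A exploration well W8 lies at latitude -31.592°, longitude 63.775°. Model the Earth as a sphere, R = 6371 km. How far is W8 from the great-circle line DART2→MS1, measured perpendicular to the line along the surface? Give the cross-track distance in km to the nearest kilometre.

δ₁₃ = central angle DART2→W8 = 0.321142 rad  (haversine)
θ₁₃ = bearing DART2→W8 = 18.693°,  θ₁₂ = bearing DART2→MS1 = 339.292°
dₓₜ = R·arcsin(sin δ₁₃ · sin(θ₁₃ − θ₁₂)) = 6371·arcsin(0.31565·sin(-320.598°)) = 1285.192 km
|dₓₜ| = 1285.192 km

1285 km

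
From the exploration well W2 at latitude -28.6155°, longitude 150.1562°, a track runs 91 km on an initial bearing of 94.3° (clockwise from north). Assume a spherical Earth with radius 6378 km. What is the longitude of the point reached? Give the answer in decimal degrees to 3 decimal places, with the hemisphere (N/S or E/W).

δ = d/R = 91/6378 = 0.014268 rad
φ₂ = arcsin(sin φ₁ cos δ + cos φ₁ sin δ cos θ)
   = arcsin(-0.47893·0.99990 + 0.87785·0.01427·-0.07498) = -28.67363°
λ₂ = λ₁ + atan2(sin θ sin δ cos φ₁, cos δ − sin φ₁ sin φ₂) = 151.08533°

151.085°E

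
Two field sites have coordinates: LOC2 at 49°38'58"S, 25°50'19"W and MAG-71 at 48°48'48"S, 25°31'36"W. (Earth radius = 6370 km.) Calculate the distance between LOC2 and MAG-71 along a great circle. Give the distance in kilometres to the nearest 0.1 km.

95.7 km

LOC2: φ = -49.64944°, λ = -25.83861°
MAG-71: φ = -48.81333°, λ = -25.52667°
Δφ = 0.8361°,  Δλ = 0.3119°
a = sin²(Δφ/2) + cos φ₁ cos φ₂ sin²(Δλ/2) = 0.000056
c = 2·arcsin(√a) = 0.015020 rad = 0.8606°
d = R·c = 6370 × 0.015020 = 95.7 km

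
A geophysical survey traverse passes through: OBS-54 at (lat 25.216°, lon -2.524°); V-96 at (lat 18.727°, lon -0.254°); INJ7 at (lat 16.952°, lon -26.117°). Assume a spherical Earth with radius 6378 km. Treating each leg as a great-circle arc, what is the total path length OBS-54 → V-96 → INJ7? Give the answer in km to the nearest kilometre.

3505 km

OBS-54→V-96: c = 0.119056 rad, d = 759.34 km
V-96→INJ7: c = 0.430436 rad, d = 2745.32 km
Total = 759.34 + 2745.32 = 3504.66 km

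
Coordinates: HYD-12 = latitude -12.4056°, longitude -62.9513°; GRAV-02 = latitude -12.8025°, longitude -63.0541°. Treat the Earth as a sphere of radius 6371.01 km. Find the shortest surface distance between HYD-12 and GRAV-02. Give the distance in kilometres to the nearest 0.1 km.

Δφ = -0.3969°,  Δλ = -0.1028°
a = sin²(Δφ/2) + cos φ₁ cos φ₂ sin²(Δλ/2) = 0.000013
c = 2·arcsin(√a) = 0.007145 rad = 0.4094°
d = R·c = 6371.01 × 0.007145 = 45.5 km

45.5 km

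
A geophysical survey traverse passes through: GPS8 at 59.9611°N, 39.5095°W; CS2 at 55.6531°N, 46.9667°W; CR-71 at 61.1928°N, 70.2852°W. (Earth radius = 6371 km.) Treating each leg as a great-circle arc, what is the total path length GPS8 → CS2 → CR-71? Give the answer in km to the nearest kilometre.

GPS8→CS2: c = 0.102163 rad, d = 650.88 km
CS2→CR-71: c = 0.232372 rad, d = 1480.44 km
Total = 650.88 + 1480.44 = 2131.32 km

2131 km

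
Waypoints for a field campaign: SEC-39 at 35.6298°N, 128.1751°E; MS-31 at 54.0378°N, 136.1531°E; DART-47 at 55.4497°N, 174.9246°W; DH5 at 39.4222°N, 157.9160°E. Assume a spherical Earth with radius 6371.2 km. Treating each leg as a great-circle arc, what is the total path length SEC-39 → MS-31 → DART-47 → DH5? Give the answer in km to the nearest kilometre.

SEC-39→MS-31: c = 0.335602 rad, d = 2138.19 km
MS-31→DART-47: c = 0.483252 rad, d = 3078.90 km
DART-47→DH5: c = 0.420648 rad, d = 2680.04 km
Total = 2138.19 + 3078.90 + 2680.04 = 7897.12 km

7897 km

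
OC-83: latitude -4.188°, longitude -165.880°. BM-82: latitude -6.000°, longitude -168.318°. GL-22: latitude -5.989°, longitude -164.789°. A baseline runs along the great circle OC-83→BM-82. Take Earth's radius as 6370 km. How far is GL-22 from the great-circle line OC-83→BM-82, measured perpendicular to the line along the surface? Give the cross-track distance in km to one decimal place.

232.7 km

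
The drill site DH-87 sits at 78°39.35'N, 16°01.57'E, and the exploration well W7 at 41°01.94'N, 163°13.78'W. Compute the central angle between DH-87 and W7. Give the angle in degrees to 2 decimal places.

DH-87: φ = +78.65583°, λ = +16.02617°
W7: φ = +41.03233°, λ = -163.22967°
Δφ = -37.6235°,  Δλ = -179.2558°
a = sin²(Δφ/2) + cos φ₁ cos φ₂ sin²(Δλ/2) = 0.252354
c = 2·arcsin(√a) = 1.052626 rad = 60.3110°

60.31°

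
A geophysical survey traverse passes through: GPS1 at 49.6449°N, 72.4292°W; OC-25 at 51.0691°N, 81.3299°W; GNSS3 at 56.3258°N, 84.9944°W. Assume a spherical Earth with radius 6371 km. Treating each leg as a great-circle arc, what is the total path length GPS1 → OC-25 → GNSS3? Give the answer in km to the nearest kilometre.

1283 km

GPS1→OC-25: c = 0.102110 rad, d = 650.54 km
OC-25→GNSS3: c = 0.099219 rad, d = 632.12 km
Total = 650.54 + 632.12 = 1282.67 km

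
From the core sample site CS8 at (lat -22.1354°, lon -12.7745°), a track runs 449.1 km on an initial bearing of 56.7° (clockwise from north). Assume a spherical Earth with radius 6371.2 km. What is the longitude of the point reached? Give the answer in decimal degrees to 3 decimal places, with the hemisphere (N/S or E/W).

δ = d/R = 449.1/6371.2 = 0.070489 rad
φ₂ = arcsin(sin φ₁ cos δ + cos φ₁ sin δ cos θ)
   = arcsin(-0.37680·0.99752 + 0.92630·0.07043·0.54902) = -19.87949°
λ₂ = λ₁ + atan2(sin θ sin δ cos φ₁, cos δ − sin φ₁ sin φ₂) = -9.18563°

9.186°W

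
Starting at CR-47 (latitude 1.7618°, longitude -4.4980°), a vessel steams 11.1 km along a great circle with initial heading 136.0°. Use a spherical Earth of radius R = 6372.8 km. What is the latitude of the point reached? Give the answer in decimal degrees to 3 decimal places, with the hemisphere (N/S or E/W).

1.690°N

δ = d/R = 11.1/6372.8 = 0.001742 rad
φ₂ = arcsin(sin φ₁ cos δ + cos φ₁ sin δ cos θ)
   = arcsin(0.03074·1.00000 + 0.99953·0.00174·-0.71934) = 1.69001°
λ₂ = λ₁ + atan2(sin θ sin δ cos φ₁, cos δ − sin φ₁ sin φ₂) = -4.42865°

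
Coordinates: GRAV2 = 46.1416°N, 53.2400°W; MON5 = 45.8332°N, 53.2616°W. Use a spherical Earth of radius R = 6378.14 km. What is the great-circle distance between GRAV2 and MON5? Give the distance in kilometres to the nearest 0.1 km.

34.4 km

Δφ = -0.3084°,  Δλ = -0.0216°
a = sin²(Δφ/2) + cos φ₁ cos φ₂ sin²(Δλ/2) = 0.000007
c = 2·arcsin(√a) = 0.005389 rad = 0.3088°
d = R·c = 6378.14 × 0.005389 = 34.4 km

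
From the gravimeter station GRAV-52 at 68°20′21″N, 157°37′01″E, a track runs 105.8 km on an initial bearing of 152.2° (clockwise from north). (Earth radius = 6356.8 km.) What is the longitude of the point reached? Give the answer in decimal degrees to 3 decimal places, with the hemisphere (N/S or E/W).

GRAV-52: φ = +68.33917°, λ = +157.61694°
δ = d/R = 105.8/6356.8 = 0.016644 rad
φ₂ = arcsin(sin φ₁ cos δ + cos φ₁ sin δ cos θ)
   = arcsin(0.92939·0.99986 + 0.36911·0.01664·-0.88458) = 67.49144°
λ₂ = λ₁ + atan2(sin θ sin δ cos φ₁, cos δ − sin φ₁ sin φ₂) = 158.77874°

158.779°E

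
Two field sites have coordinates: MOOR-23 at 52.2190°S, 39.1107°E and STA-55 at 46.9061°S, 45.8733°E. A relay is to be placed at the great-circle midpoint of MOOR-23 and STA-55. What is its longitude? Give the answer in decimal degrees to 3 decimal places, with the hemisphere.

42.676°E

Bx = cos φ₂ cos Δλ = 0.678443,  By = cos φ₂ sin Δλ = 0.080450
φₘ = atan2(sin φ₁ + sin φ₂, √((cos φ₁ + Bx)² + By²)) = -49.61168°
λₘ = λ₁ + atan2(By, cos φ₁ + Bx) = 42.67631°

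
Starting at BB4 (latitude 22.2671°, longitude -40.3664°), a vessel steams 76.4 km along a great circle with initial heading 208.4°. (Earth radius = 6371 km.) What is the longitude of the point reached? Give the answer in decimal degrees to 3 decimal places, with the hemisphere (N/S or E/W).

40.718°W

δ = d/R = 76.4/6371 = 0.011992 rad
φ₂ = arcsin(sin φ₁ cos δ + cos φ₁ sin δ cos θ)
   = arcsin(0.37892·0.99993 + 0.92543·0.01199·-0.87965) = 21.66233°
λ₂ = λ₁ + atan2(sin θ sin δ cos φ₁, cos δ − sin φ₁ sin φ₂) = -40.71802°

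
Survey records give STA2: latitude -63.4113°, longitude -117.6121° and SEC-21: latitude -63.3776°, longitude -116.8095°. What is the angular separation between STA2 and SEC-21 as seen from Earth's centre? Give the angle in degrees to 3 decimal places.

Δφ = 0.0337°,  Δλ = 0.8026°
a = sin²(Δφ/2) + cos φ₁ cos φ₂ sin²(Δλ/2) = 0.000010
c = 2·arcsin(√a) = 0.006301 rad = 0.3610°

0.361°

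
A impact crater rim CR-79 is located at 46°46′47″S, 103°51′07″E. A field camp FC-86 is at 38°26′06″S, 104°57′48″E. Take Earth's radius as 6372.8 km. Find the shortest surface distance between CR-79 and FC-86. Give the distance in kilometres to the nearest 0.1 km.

CR-79: φ = -46.77972°, λ = +103.85194°
FC-86: φ = -38.43500°, λ = +104.96333°
Δφ = 8.3447°,  Δλ = 1.1114°
a = sin²(Δφ/2) + cos φ₁ cos φ₂ sin²(Δλ/2) = 0.005344
c = 2·arcsin(√a) = 0.146337 rad = 8.3845°
d = R·c = 6372.8 × 0.146337 = 932.6 km

932.6 km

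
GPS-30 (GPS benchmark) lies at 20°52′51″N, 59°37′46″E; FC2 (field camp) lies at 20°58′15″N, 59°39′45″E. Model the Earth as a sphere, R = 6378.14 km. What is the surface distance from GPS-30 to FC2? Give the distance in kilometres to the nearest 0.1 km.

GPS-30: φ = +20.88083°, λ = +59.62944°
FC2: φ = +20.97083°, λ = +59.66250°
Δφ = 0.0900°,  Δλ = 0.0331°
a = sin²(Δφ/2) + cos φ₁ cos φ₂ sin²(Δλ/2) = 0.000001
c = 2·arcsin(√a) = 0.001661 rad = 0.0951°
d = R·c = 6378.14 × 0.001661 = 10.6 km

10.6 km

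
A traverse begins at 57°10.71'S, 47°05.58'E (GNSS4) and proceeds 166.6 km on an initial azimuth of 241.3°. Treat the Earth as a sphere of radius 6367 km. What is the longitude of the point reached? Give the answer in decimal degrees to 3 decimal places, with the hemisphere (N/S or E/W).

44.620°E

GNSS4: φ = -57.17850°, λ = +47.09300°
δ = d/R = 166.6/6367 = 0.026166 rad
φ₂ = arcsin(sin φ₁ cos δ + cos φ₁ sin δ cos θ)
   = arcsin(-0.84036·0.99966 + 0.54202·0.02616·-0.48022) = -57.87454°
λ₂ = λ₁ + atan2(sin θ sin δ cos φ₁, cos δ − sin φ₁ sin φ₂) = 44.61961°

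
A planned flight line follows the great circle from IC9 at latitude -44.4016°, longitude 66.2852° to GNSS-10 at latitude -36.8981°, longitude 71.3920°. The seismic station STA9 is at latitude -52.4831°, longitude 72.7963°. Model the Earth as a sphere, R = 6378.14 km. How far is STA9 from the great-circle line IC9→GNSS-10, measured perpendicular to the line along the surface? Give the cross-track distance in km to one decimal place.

δ₁₃ = central angle IC9→STA9 = 0.159778 rad  (haversine)
θ₁₃ = bearing IC9→STA9 = 154.275°,  θ₁₂ = bearing IC9→GNSS-10 = 29.010°
dₓₜ = R·arcsin(sin δ₁₃ · sin(θ₁₃ − θ₁₂)) = 6378.14·arcsin(0.15910·sin(125.265°)) = 830.887 km
|dₓₜ| = 830.887 km

830.9 km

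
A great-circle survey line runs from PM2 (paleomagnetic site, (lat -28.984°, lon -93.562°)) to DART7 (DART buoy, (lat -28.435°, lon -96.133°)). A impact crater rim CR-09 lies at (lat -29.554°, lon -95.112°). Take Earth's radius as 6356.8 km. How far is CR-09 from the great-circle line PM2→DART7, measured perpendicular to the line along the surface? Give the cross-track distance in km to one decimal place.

96.4 km

δ₁₃ = central angle PM2→CR-09 = 0.025610 rad  (haversine)
θ₁₃ = bearing PM2→CR-09 = 246.764°,  θ₁₂ = bearing PM2→DART7 = 283.063°
dₓₜ = R·arcsin(sin δ₁₃ · sin(θ₁₃ − θ₁₂)) = 6356.8·arcsin(0.02561·sin(-36.299°)) = -96.369 km
|dₓₜ| = 96.369 km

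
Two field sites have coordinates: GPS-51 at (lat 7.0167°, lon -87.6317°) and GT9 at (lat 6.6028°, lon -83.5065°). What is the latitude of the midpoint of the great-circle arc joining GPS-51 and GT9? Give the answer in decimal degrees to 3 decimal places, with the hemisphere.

6.814°N

Bx = cos φ₂ cos Δλ = 0.990794,  By = cos φ₂ sin Δλ = 0.071459
φₘ = atan2(sin φ₁ + sin φ₂, √((cos φ₁ + Bx)² + By²)) = 6.81412°
λₘ = λ₁ + atan2(By, cos φ₁ + Bx) = -85.56821°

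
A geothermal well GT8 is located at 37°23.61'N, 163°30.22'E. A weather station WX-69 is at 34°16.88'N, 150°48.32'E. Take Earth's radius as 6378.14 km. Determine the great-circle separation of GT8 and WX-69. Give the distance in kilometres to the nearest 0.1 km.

GT8: φ = +37.39350°, λ = +163.50367°
WX-69: φ = +34.28133°, λ = +150.80533°
Δφ = -3.1122°,  Δλ = -12.6983°
a = sin²(Δφ/2) + cos φ₁ cos φ₂ sin²(Δλ/2) = 0.008766
c = 2·arcsin(√a) = 0.187525 rad = 10.7444°
d = R·c = 6378.14 × 0.187525 = 1196.1 km

1196.1 km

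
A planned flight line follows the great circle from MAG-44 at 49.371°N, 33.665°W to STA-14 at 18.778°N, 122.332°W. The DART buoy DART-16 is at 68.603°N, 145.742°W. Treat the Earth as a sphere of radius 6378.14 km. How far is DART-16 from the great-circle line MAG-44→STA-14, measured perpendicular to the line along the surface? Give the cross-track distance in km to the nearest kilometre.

4335 km

δ₁₃ = central angle MAG-44→DART-16 = 0.905434 rad  (haversine)
θ₁₃ = bearing MAG-44→DART-16 = 334.549°,  θ₁₂ = bearing MAG-44→STA-14 = 281.519°
dₓₜ = R·arcsin(sin δ₁₃ · sin(θ₁₃ − θ₁₂)) = 6378.14·arcsin(0.78669·sin(53.030°)) = 4334.955 km
|dₓₜ| = 4334.955 km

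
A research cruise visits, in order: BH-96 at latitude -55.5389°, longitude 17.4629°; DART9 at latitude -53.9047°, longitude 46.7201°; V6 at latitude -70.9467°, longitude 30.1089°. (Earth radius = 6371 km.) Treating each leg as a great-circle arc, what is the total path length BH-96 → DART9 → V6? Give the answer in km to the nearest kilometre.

BH-96→DART9: c = 0.294083 rad, d = 1873.60 km
DART9→V6: c = 0.323703 rad, d = 2062.31 km
Total = 1873.60 + 2062.31 = 3935.91 km

3936 km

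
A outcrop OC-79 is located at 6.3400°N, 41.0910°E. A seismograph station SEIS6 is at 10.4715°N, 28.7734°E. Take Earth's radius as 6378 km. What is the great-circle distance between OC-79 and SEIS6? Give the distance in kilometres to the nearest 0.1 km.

1431.9 km

Δφ = 4.1315°,  Δλ = -12.3176°
a = sin²(Δφ/2) + cos φ₁ cos φ₂ sin²(Δλ/2) = 0.012548
c = 2·arcsin(√a) = 0.224510 rad = 12.8635°
d = R·c = 6378 × 0.224510 = 1431.9 km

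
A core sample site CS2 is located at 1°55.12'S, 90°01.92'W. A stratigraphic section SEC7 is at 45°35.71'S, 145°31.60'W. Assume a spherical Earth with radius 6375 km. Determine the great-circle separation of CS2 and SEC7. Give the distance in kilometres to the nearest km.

CS2: φ = -1.91867°, λ = -90.03200°
SEC7: φ = -45.59517°, λ = -145.52667°
Δφ = -43.6765°,  Δλ = -55.4947°
a = sin²(Δφ/2) + cos φ₁ cos φ₂ sin²(Δλ/2) = 0.289961
c = 2·arcsin(√a) = 1.137265 rad = 65.1605°
d = R·c = 6375 × 1.137265 = 7250.1 km

7250 km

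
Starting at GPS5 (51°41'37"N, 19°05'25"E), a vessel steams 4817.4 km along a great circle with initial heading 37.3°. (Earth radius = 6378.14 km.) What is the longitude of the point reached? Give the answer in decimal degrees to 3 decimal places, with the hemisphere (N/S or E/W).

GPS5: φ = +51.69361°, λ = +19.09028°
δ = d/R = 4817.4/6378.14 = 0.755299 rad
φ₂ = arcsin(sin φ₁ cos δ + cos φ₁ sin δ cos θ)
   = arcsin(0.78471·0.72807 + 0.61987·0.68551·0.79547) = 65.41345°
λ₂ = λ₁ + atan2(sin θ sin δ cos φ₁, cos δ − sin φ₁ sin φ₂) = 105.86594°

105.866°E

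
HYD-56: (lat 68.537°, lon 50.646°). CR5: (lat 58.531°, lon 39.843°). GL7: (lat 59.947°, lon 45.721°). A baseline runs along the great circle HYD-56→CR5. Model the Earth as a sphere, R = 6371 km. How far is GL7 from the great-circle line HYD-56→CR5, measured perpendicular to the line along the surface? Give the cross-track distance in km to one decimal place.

243.9 km

δ₁₃ = central angle HYD-56→GL7 = 0.154387 rad  (haversine)
θ₁₃ = bearing HYD-56→GL7 = 196.236°,  θ₁₂ = bearing HYD-56→CR5 = 210.647°
dₓₜ = R·arcsin(sin δ₁₃ · sin(θ₁₃ − θ₁₂)) = 6371·arcsin(0.15377·sin(-14.411°)) = -243.882 km
|dₓₜ| = 243.882 km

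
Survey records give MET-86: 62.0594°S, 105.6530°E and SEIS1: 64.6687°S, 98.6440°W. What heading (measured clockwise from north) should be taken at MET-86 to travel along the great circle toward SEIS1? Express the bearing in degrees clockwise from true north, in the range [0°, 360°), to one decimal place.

167.1°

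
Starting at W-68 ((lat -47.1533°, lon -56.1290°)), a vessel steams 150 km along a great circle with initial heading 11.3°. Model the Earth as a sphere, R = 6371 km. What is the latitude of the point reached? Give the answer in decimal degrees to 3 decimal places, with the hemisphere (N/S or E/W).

δ = d/R = 150/6371 = 0.023544 rad
φ₂ = arcsin(sin φ₁ cos δ + cos φ₁ sin δ cos θ)
   = arcsin(-0.73318·0.99972 + 0.68004·0.02354·0.98061) = -45.82983°
λ₂ = λ₁ + atan2(sin θ sin δ cos φ₁, cos δ − sin φ₁ sin φ₂) = -55.74968°

45.830°S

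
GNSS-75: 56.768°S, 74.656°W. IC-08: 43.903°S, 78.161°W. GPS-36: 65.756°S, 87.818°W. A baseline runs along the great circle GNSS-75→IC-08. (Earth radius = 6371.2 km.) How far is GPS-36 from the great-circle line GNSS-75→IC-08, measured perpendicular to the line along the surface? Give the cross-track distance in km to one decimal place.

δ₁₃ = central angle GNSS-75→GPS-36 = 0.191029 rad  (haversine)
θ₁₃ = bearing GNSS-75→GPS-36 = 209.502°,  θ₁₂ = bearing GNSS-75→IC-08 = 348.754°
dₓₜ = R·arcsin(sin δ₁₃ · sin(θ₁₃ − θ₁₂)) = 6371.2·arcsin(0.18987·sin(-139.252°)) = -791.641 km
|dₓₜ| = 791.641 km

791.6 km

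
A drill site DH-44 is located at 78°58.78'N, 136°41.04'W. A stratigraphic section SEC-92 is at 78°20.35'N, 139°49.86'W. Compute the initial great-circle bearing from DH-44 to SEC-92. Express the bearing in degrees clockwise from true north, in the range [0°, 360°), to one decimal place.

225.6°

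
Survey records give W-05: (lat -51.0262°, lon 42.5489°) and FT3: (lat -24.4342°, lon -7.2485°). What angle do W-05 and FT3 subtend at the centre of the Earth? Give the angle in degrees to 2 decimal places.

46.27°

Δφ = 26.5920°,  Δλ = -49.7974°
a = sin²(Δφ/2) + cos φ₁ cos φ₂ sin²(Δλ/2) = 0.154393
c = 2·arcsin(√a) = 0.807629 rad = 46.2737°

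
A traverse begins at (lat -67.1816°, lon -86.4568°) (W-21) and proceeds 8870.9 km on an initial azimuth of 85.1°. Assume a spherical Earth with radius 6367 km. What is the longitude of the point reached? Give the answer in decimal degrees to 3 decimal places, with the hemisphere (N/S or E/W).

4.924°W

δ = d/R = 8870.9/6367 = 1.393262 rad
φ₂ = arcsin(sin φ₁ cos δ + cos φ₁ sin δ cos θ)
   = arcsin(-0.92174·0.17660 + 0.38781·0.98428·0.08542) = -7.47981°
λ₂ = λ₁ + atan2(sin θ sin δ cos φ₁, cos δ − sin φ₁ sin φ₂) = -4.92359°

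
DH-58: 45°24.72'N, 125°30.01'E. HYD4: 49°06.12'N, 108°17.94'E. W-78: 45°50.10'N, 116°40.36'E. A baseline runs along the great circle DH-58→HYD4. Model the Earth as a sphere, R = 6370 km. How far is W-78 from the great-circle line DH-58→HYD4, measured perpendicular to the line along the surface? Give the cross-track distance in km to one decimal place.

DH-58: φ = +45.41200°, λ = +125.50017°
HYD4: φ = +49.10200°, λ = +108.29900°
W-78: φ = +45.83500°, λ = +116.67267°
δ₁₃ = central angle DH-58→W-78 = 0.107948 rad  (haversine)
θ₁₃ = bearing DH-58→W-78 = 277.070°,  θ₁₂ = bearing DH-58→HYD4 = 293.755°
dₓₜ = R·arcsin(sin δ₁₃ · sin(θ₁₃ − θ₁₂)) = 6370·arcsin(0.10774·sin(-16.685°)) = -197.076 km
|dₓₜ| = 197.076 km

197.1 km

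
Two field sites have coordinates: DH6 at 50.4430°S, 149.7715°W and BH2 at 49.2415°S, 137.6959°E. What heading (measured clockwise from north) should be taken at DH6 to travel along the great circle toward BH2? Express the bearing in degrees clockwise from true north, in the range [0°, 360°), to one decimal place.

Δλ = -72.5326°
y = sin Δλ · cos φ₂ = -0.622767
x = cos φ₁ sin φ₂ − sin φ₁ cos φ₂ cos Δλ = -0.331300
θ = atan2(y, x) = -118.0122° → 241.9878° (mod 360°)

242.0°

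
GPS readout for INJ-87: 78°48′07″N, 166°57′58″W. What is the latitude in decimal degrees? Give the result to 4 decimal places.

78° + 48′/60 + 7″/3600 = 78 + 0.80000 + 0.00194 = 78.8019°

78.8019°N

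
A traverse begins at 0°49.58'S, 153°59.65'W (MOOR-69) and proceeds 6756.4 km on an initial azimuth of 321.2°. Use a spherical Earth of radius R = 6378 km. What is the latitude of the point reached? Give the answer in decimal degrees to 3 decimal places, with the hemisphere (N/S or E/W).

MOOR-69: φ = -0.82633°, λ = -153.99417°
δ = d/R = 6756.4/6378 = 1.059329 rad
φ₂ = arcsin(sin φ₁ cos δ + cos φ₁ sin δ cos θ)
   = arcsin(-0.01442·0.48946 + 0.99990·0.87203·0.77934) = 42.25833°
λ₂ = λ₁ + atan2(sin θ sin δ cos φ₁, cos δ − sin φ₁ sin φ₂) = 158.42079°

42.258°N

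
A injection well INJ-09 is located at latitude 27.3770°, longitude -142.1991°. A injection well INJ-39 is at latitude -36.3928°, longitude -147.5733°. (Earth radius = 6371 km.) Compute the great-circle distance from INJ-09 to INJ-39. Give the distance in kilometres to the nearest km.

7113 km

Δφ = -63.7698°,  Δλ = -5.3742°
a = sin²(Δφ/2) + cos φ₁ cos φ₂ sin²(Δλ/2) = 0.280582
c = 2·arcsin(√a) = 1.116493 rad = 63.9703°
d = R·c = 6371 × 1.116493 = 7113.2 km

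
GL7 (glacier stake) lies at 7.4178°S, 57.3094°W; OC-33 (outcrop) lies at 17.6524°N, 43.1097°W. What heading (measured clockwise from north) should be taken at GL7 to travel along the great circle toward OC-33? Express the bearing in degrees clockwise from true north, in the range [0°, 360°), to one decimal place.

29.1°

Δλ = 14.1997°
y = sin Δλ · cos φ₂ = 0.233752
x = cos φ₁ sin φ₂ − sin φ₁ cos φ₂ cos Δλ = 0.419970
θ = atan2(y, x) = 29.1000° → 29.1000° (mod 360°)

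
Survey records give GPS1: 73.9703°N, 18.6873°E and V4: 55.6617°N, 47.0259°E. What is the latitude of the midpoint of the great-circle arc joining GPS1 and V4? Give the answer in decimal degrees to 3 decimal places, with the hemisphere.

65.410°N

Bx = cos φ₂ cos Δλ = 0.496478,  By = cos φ₂ sin Δλ = 0.267757
φₘ = atan2(sin φ₁ + sin φ₂, √((cos φ₁ + Bx)² + By²)) = 65.41018°
λₘ = λ₁ + atan2(By, cos φ₁ + Bx) = 37.80160°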